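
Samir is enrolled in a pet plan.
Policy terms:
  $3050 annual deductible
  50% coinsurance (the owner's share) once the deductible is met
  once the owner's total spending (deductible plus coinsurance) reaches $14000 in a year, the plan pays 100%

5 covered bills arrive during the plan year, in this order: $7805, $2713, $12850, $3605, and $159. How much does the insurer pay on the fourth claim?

$2814

Bill 1, $7805: $3050 to deductible, leaving $4755; owner's 50% is $2377.50. Owner pays $5427.50; OOP now $5427.50. Plan pays $7805 − $5427.50 = $2377.50.
Bill 2, $2713: deductible met; 50% of $2713 = $1356.50. Owner pays $1356.50; OOP now $6784. Plan pays $2713 − $1356.50 = $1356.50.
Bill 3, $12850: deductible met; 50% of $12850 = $6425. Cost to owner: $6425. OOP to date $13209. Plan pays $12850 − $6425 = $6425.
Bill 4, $3605: deductible met; 50% of $3605 = $1802.50. OOP would hit $15011.50 > $14000, so the cap limits the owner to $14000 − $13209 = $791. Plan pays $3605 − $791 = $2814.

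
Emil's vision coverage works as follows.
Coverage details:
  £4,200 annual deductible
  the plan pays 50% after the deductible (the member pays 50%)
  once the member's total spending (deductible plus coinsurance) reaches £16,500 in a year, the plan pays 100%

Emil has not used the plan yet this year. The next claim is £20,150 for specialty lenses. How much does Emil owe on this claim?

Deductible not yet touched, so the first £4,200 of the bill goes to the deductible.
The remaining £15,950 (= £20,150 − £4,200) moves to coinsurance.
Coinsurance: £15,950 × 50% = £7,975.
Member responsibility before any cap: £4,200 + £7,975 = £12,175.
Cumulative spending £0 + £12,175 = £12,175 stays under the £16,500 maximum.

£12,175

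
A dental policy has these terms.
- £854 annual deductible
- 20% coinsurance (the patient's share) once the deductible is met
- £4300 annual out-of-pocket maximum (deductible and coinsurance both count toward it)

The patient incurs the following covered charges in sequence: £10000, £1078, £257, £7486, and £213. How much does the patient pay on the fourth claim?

£1349.80

Bill 1, £10000: £854 finishes the deductible; £9146 goes to coinsurance; 20% of £9146 = £1829.20. Patient owes £2683.20 (running OOP £2683.20).
Bill 2, £1078: deductible met; 20% of £1078 = £215.60. Patient owes £215.60 (running OOP £2898.80).
Bill 3, £257: deductible met; 20% of £257 = £51.40. Cost to patient: £51.40. OOP to date £2950.20.
Bill 4, £7486: 20% coinsurance on £7486 = £1497.20. That would push OOP to £4447.40, over the £4300 cap, so patient pays £4300 − £2950.20 = £1349.80.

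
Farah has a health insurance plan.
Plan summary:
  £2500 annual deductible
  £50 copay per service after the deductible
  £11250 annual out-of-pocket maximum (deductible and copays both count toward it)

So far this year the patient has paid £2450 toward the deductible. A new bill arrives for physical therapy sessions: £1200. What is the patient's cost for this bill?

Remaining deductible: £2500 − £2450 = £50.
The remaining £1150 (= £1200 − £50) moves to the copay.
Copay on this service: £50.
So the patient owes £50 + £50 = £100 before any cap.
Total out-of-pocket so far would be £2450 + £100 = £2550, below the £11250 cap — no reduction.

£100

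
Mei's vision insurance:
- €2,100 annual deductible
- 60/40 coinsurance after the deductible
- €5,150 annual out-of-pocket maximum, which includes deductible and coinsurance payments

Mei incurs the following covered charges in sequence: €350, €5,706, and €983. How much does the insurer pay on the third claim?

€589.80

Bill 1, €350: all of it applies to the deductible. Member pays €350; OOP now €350. Plan pays €350 − €350 = €0.
Bill 2, €5,706: deductible takes €1,750, €3,956 remains; 40% of €3,956 = €1,582.40. Member pays €3,332.40; OOP now €3,682.40. Insurer: €5,706 − €3,332.40 = €2,373.60.
Bill 3, €983: 40% coinsurance on €983 = €393.20. Member pays €393.20; OOP now €4,075.60. Insurer: €983 − €393.20 = €589.80.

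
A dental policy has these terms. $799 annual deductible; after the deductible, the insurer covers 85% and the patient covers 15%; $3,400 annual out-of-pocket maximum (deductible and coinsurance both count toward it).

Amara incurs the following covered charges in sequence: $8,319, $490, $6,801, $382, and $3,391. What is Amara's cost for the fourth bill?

$57.30

#1 ($8,319): $799 finishes the deductible; $7,520 goes to coinsurance; patient's 15% is $1,128. Patient owes $1,927 (running OOP $1,927).
#2 ($490): deductible met; 15% of $490 = $73.50. Patient pays $73.50; OOP now $2,000.50.
#3 ($6,801): deductible already satisfied, so patient's share is 15% × $6,801 = $1,020.15. Patient pays $1,020.15; OOP now $3,020.65.
#4 ($382): deductible already satisfied, so patient's share is 15% × $382 = $57.30. Cost to patient: $57.30. OOP to date $3,077.95.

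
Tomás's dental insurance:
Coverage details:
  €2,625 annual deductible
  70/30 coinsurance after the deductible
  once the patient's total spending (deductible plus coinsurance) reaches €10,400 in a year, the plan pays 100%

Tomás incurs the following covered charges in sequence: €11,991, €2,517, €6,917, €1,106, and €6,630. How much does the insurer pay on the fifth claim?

€4,826.80

Claim 1 — €11,991: €2,625 to deductible, leaving €9,366; patient's 30% is €2,809.80. Patient pays €5,434.80; OOP now €5,434.80. Insurer: €11,991 − €5,434.80 = €6,556.20.
Claim 2 — €2,517: 30% coinsurance on €2,517 = €755.10. Patient owes €755.10 (running OOP €6,189.90). Insurer: €2,517 − €755.10 = €1,761.90.
Claim 3 — €6,917: deductible met; 30% of €6,917 = €2,075.10. Patient pays €2,075.10; OOP now €8,265. Plan pays €6,917 − €2,075.10 = €4,841.90.
Claim 4 — €1,106: 30% coinsurance on €1,106 = €331.80. Cost to patient: €331.80. OOP to date €8,596.80. Insurer: €1,106 − €331.80 = €774.20.
Claim 5 — €6,630: 30% coinsurance on €6,630 = €1,989. OOP would hit €10,585.80 > €10,400, so the cap limits the patient to €10,400 − €8,596.80 = €1,803.20. Insurer: €6,630 − €1,803.20 = €4,826.80.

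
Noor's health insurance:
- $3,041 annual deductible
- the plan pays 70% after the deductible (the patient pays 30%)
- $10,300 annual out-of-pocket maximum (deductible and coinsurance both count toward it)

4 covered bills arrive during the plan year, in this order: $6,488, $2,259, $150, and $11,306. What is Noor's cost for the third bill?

$45

Bill 1, $6,488: $3,041 to deductible, leaving $3,447; 30% of $3,447 = $1,034.10. Patient owes $4,075.10 (running OOP $4,075.10).
Bill 2, $2,259: 30% coinsurance on $2,259 = $677.70. Patient pays $677.70; OOP now $4,752.80.
Bill 3, $150: 30% coinsurance on $150 = $45. Patient pays $45; OOP now $4,797.80.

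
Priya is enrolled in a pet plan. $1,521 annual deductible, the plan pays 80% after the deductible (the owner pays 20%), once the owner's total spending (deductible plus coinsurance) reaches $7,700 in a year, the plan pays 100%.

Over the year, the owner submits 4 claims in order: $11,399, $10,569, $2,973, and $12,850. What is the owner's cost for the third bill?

$594.60

#1 ($11,399): $1,521 finishes the deductible; $9,878 goes to coinsurance; 20% of $9,878 = $1,975.60. Owner pays $3,496.60; OOP now $3,496.60.
#2 ($10,569): 20% coinsurance on $10,569 = $2,113.80. Owner pays $2,113.80; OOP now $5,610.40.
#3 ($2,973): deductible met; 20% of $2,973 = $594.60. Owner owes $594.60 (running OOP $6,205).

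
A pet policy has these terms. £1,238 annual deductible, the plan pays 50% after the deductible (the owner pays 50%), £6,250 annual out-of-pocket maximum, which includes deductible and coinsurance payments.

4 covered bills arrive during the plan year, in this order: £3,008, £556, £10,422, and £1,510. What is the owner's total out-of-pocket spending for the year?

£6,250

Claim 1 — £3,008: £1,238 to deductible, leaving £1,770; 50% of £1,770 = £885. Owner owes £2,123 (running OOP £2,123).
Claim 2 — £556: deductible met; 50% of £556 = £278. Owner pays £278; OOP now £2,401.
Claim 3 — £10,422: deductible met; 50% of £10,422 = £5,211. OOP would hit £7,612 > £6,250, so the cap limits the owner to £6,250 − £2,401 = £3,849.
Claim 4 — £1,510: deductible already satisfied, so owner's share is 50% × £1,510 = £755. Adding that to £6,250 gives £7,005, past the £6,250 cap; owner pays only £6,250 − £6,250 = £0.
Total paid by the owner: £2,123 + £278 + £3,849 + £0 = £6,250.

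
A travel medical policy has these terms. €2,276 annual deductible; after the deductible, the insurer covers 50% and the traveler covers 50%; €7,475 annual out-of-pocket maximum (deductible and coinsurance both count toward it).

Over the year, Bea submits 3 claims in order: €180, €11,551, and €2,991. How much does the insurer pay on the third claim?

€2,519.50

Bill 1, €180: fully absorbed by the deductible. Traveler owes €180 (running OOP €180). Plan pays €180 − €180 = €0.
Bill 2, €11,551: €2,096 finishes the deductible; €9,455 goes to coinsurance; traveler's 50% is €4,727.50. Traveler owes €6,823.50 (running OOP €7,003.50). Insurer: €11,551 − €6,823.50 = €4,727.50.
Bill 3, €2,991: deductible met; 50% of €2,991 = €1,495.50. Adding that to €7,003.50 gives €8,499, past the €7,475 cap; traveler pays only €7,475 − €7,003.50 = €471.50. Insurer: €2,991 − €471.50 = €2,519.50.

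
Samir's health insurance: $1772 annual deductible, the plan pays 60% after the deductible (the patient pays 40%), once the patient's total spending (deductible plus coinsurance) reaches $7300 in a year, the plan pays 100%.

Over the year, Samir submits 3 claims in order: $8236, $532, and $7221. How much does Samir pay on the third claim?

$2729.60

#1 ($8236): $1772 finishes the deductible; $6464 goes to coinsurance; coinsurance $6464 × 40% = $2585.60. Cost to patient: $4357.60. OOP to date $4357.60.
#2 ($532): 40% coinsurance on $532 = $212.80. Patient pays $212.80; OOP now $4570.40.
#3 ($7221): deductible met; 40% of $7221 = $2888.40. Adding that to $4570.40 gives $7458.80, past the $7300 cap; patient pays only $7300 − $4570.40 = $2729.60.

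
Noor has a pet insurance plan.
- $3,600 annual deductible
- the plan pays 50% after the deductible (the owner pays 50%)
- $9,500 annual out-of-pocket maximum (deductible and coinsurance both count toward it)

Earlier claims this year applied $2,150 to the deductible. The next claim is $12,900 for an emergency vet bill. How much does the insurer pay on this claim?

$5,725

$2,150 of the $3,600 deductible is already met, leaving $1,450.
The remaining $11,450 (= $12,900 − $1,450) moves to coinsurance.
Owner's 50% share of $11,450 is $5,725.
That puts the owner's cost at $1,450 + $5,725 = $7,175 before any cap.
Total out-of-pocket so far would be $2,150 + $7,175 = $9,325, below the $9,500 cap — no reduction.
The plan picks up $12,900 − $7,175 = $5,725.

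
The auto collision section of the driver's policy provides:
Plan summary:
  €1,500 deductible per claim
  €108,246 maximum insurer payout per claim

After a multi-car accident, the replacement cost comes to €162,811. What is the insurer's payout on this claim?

€108,246

Subtract the deductible: €162,811 − €1,500 = €161,311.
€161,311 exceeds the €108,246 limit, so the insurer pays the limit: €108,246.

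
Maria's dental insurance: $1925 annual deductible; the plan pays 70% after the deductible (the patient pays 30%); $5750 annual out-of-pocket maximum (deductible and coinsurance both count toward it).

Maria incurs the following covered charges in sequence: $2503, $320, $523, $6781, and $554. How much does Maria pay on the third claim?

Claim 1 ($2503): deductible takes $1925, $578 remains; 30% of $578 = $173.40. Patient owes $2098.40 (running OOP $2098.40).
Claim 2 ($320): 30% coinsurance on $320 = $96. Patient pays $96; OOP now $2194.40.
Claim 3 ($523): deductible already satisfied, so patient's share is 30% × $523 = $156.90. Patient pays $156.90; OOP now $2351.30.

$156.90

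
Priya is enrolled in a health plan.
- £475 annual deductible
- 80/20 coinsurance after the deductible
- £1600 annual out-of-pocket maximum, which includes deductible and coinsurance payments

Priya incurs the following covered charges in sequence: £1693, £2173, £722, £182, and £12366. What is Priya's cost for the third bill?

£144.40

#1 (£1693): £475 finishes the deductible; £1218 goes to coinsurance; 20% of £1218 = £243.60. Patient pays £718.60; OOP now £718.60.
#2 (£2173): 20% coinsurance on £2173 = £434.60. Patient owes £434.60 (running OOP £1153.20).
#3 (£722): 20% coinsurance on £722 = £144.40. Cost to patient: £144.40. OOP to date £1297.60.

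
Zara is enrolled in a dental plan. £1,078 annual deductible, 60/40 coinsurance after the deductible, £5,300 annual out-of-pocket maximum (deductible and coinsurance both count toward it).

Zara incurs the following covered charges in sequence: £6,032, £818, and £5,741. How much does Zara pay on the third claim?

£1,913.20

Claim 1 — £6,032: £1,078 to deductible, leaving £4,954; 40% of £4,954 = £1,981.60. Patient owes £3,059.60 (running OOP £3,059.60).
Claim 2 — £818: deductible already satisfied, so patient's share is 40% × £818 = £327.20. Patient pays £327.20; OOP now £3,386.80.
Claim 3 — £5,741: 40% coinsurance on £5,741 = £2,296.40. Adding that to £3,386.80 gives £5,683.20, past the £5,300 cap; patient pays only £5,300 − £3,386.80 = £1,913.20.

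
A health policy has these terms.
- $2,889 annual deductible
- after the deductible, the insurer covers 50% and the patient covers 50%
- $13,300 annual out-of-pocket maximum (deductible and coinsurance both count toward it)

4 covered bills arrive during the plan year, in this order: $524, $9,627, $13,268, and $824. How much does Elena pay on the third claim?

$6,634

Claim 1 — $524: all of it applies to the deductible. Patient pays $524; OOP now $524.
Claim 2 — $9,627: deductible takes $2,365, $7,262 remains; patient's 50% is $3,631. Patient pays $5,996; OOP now $6,520.
Claim 3 — $13,268: 50% coinsurance on $13,268 = $6,634. Cost to patient: $6,634. OOP to date $13,154.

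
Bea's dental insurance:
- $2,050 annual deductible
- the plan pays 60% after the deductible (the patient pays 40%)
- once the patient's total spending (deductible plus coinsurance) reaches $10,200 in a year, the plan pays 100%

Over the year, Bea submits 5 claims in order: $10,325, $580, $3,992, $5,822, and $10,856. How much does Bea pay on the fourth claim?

$2,328.80

Claim 1 ($10,325): deductible takes $2,050, $8,275 remains; 40% of $8,275 = $3,310. Patient pays $5,360; OOP now $5,360.
Claim 2 ($580): deductible met; 40% of $580 = $232. Patient owes $232 (running OOP $5,592).
Claim 3 ($3,992): deductible met; 40% of $3,992 = $1,596.80. Patient owes $1,596.80 (running OOP $7,188.80).
Claim 4 ($5,822): 40% coinsurance on $5,822 = $2,328.80. Patient pays $2,328.80; OOP now $9,517.60.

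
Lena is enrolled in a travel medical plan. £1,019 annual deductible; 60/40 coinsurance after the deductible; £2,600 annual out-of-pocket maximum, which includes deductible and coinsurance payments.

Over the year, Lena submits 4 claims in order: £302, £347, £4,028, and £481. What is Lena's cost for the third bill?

£1,833.20

#1 (£302): entire amount goes to the deductible. Traveler pays £302; OOP now £302.
#2 (£347): entire amount goes to the deductible. Cost to traveler: £347. OOP to date £649.
#3 (£4,028): £370 finishes the deductible; £3,658 goes to coinsurance; 40% of £3,658 = £1,463.20. Traveler owes £1,833.20 (running OOP £2,482.20).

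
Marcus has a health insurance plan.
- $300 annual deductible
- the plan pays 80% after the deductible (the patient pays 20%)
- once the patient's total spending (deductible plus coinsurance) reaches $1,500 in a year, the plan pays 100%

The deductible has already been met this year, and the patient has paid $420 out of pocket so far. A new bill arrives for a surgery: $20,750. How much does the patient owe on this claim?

The deductible is already satisfied, so the full bill goes to coinsurance.
20% of $20,750 = $4,150 falls to the patient.
That would bring total out-of-pocket to $4,570, past the $1,500 cap. The patient is capped at $1,500 − $420 = $1,080 on this claim.

$1,080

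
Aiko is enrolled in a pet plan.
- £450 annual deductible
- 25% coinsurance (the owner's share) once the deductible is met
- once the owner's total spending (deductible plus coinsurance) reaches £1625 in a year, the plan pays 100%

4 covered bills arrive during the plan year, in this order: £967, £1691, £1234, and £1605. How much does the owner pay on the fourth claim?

£314.50

Claim 1 (£967): deductible takes £450, £517 remains; coinsurance £517 × 25% = £129.25. Owner owes £579.25 (running OOP £579.25).
Claim 2 (£1691): 25% coinsurance on £1691 = £422.75. Owner owes £422.75 (running OOP £1002).
Claim 3 (£1234): deductible met; 25% of £1234 = £308.50. Owner pays £308.50; OOP now £1310.50.
Claim 4 (£1605): deductible met; 25% of £1605 = £401.25. That would push OOP to £1711.75, over the £1625 cap, so owner pays £1625 − £1310.50 = £314.50.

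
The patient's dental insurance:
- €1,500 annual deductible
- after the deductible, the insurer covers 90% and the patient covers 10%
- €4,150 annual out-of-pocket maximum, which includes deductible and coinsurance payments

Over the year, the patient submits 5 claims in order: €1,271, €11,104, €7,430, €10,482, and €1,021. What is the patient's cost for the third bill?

€743

Claim 1 — €1,271: entire amount goes to the deductible. Patient owes €1,271 (running OOP €1,271).
Claim 2 — €11,104: €229 to deductible, leaving €10,875; 10% of €10,875 = €1,087.50. Patient pays €1,316.50; OOP now €2,587.50.
Claim 3 — €7,430: 10% coinsurance on €7,430 = €743. Patient owes €743 (running OOP €3,330.50).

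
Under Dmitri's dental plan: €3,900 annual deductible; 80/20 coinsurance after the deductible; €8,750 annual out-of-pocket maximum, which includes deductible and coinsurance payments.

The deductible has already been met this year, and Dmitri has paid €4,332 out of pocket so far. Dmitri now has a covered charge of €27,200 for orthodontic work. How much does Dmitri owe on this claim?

€4,418

The deductible is already satisfied, so the full bill goes to coinsurance.
Patient's 20% share of €27,200 is €5,440.
Year-to-date out-of-pocket would reach €4,332 + €5,440 = €9,772, above the €8,750 maximum, so the patient pays only €8,750 − €4,332 = €4,418.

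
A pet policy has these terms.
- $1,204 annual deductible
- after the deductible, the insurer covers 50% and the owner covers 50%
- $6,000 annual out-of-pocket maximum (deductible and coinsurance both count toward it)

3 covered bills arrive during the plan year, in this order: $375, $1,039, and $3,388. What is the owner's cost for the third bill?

#1 ($375): all of it applies to the deductible. Cost to owner: $375. OOP to date $375.
#2 ($1,039): deductible takes $829, $210 remains; owner's 50% is $105. Owner owes $934 (running OOP $1,309).
#3 ($3,388): 50% coinsurance on $3,388 = $1,694. Owner pays $1,694; OOP now $3,003.

$1,694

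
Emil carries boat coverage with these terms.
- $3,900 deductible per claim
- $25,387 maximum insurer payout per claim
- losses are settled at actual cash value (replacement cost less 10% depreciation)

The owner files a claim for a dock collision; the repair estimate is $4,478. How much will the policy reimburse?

At 10% depreciation, ACV = $4,478 − $447.80 = $4,030.20.
Less the $3,900 deductible: $4,030.20 − $3,900 = $130.20.
$130.20 ≤ $25,387, so the limit doesn't bind; insurer pays $130.20.

$130.20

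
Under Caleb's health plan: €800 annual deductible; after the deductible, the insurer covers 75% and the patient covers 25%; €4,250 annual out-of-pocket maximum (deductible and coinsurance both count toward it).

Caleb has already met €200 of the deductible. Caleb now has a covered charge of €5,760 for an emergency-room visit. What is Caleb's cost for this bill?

Deductible still to meet: €800 − €200 = €600.
After the €600 deductible portion, €5,760 − €600 = €5,160 is subject to coinsurance.
25% of €5,160 = €1,290 falls to the patient.
So the patient owes €600 + €1,290 = €1,890 before any cap.
Total out-of-pocket so far would be €200 + €1,890 = €2,090, below the €4,250 cap — no reduction.

€1,890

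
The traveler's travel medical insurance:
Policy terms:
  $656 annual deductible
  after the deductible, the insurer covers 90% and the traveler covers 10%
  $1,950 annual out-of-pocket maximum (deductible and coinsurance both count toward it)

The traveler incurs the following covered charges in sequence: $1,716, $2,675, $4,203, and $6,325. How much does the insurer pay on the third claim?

$3,782.70

Claim 1 ($1,716): $656 finishes the deductible; $1,060 goes to coinsurance; traveler's 10% is $106. Traveler owes $762 (running OOP $762). Plan pays $1,716 − $762 = $954.
Claim 2 ($2,675): deductible met; 10% of $2,675 = $267.50. Traveler pays $267.50; OOP now $1,029.50. Insurer: $2,675 − $267.50 = $2,407.50.
Claim 3 ($4,203): deductible met; 10% of $4,203 = $420.30. Traveler pays $420.30; OOP now $1,449.80. Plan pays $4,203 − $420.30 = $3,782.70.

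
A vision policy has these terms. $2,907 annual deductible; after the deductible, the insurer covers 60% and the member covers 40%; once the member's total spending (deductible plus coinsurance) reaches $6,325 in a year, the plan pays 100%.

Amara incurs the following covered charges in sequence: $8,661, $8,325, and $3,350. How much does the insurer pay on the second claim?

Bill 1, $8,661: deductible takes $2,907, $5,754 remains; 40% of $5,754 = $2,301.60. Member pays $5,208.60; OOP now $5,208.60. Insurer: $8,661 − $5,208.60 = $3,452.40.
Bill 2, $8,325: deductible already satisfied, so member's share is 40% × $8,325 = $3,330. OOP would hit $8,538.60 > $6,325, so the cap limits the member to $6,325 − $5,208.60 = $1,116.40. Plan pays $8,325 − $1,116.40 = $7,208.60.

$7,208.60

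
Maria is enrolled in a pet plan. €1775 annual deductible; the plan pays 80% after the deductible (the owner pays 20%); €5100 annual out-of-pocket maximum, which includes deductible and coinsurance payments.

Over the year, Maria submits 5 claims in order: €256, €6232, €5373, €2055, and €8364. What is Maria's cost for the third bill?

Bill 1, €256: all of it applies to the deductible. Owner pays €256; OOP now €256.
Bill 2, €6232: deductible takes €1519, €4713 remains; owner's 20% is €942.60. Cost to owner: €2461.60. OOP to date €2717.60.
Bill 3, €5373: deductible met; 20% of €5373 = €1074.60. Owner pays €1074.60; OOP now €3792.20.

€1074.60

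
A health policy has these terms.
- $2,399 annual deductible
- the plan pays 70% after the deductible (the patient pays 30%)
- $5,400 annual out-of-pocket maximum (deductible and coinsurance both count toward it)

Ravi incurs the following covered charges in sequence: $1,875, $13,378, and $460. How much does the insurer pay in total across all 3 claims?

#1 ($1,875): all of it applies to the deductible. Patient pays $1,875; OOP now $1,875. Plan pays $1,875 − $1,875 = $0.
#2 ($13,378): $524 finishes the deductible; $12,854 goes to coinsurance; patient's 30% is $3,856.20. Claim cost before the cap: $524 + $3,856.20 = $4,380.20. OOP would hit $6,255.20 > $5,400, so the cap limits the patient to $5,400 − $1,875 = $3,525. Insurer: $13,378 − $3,525 = $9,853.
#3 ($460): 30% coinsurance on $460 = $138. OOP would hit $5,538 > $5,400, so the cap limits the patient to $5,400 − $5,400 = $0. Insurer: $460 − $0 = $460.
Insurer total = bills − patient's total = $15,713 − $5,400 = $10,313.

$10,313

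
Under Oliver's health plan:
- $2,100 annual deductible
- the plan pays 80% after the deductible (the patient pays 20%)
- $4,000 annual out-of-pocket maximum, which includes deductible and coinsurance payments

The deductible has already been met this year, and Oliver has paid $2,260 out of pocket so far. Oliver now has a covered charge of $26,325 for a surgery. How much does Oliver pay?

$1,740

With the deductible met, the entire $26,325 is subject to coinsurance.
20% of $26,325 = $5,265 falls to the patient.
Adding $5,265 to the $2,260 already spent would give $7,525, which exceeds the $4,000 cap; the patient pays just $4,000 − $2,260 = $1,740.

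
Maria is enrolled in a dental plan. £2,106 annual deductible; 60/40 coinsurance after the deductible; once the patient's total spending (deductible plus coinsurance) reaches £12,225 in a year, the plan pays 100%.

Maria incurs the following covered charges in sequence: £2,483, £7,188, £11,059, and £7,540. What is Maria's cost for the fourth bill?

£2,669.40

#1 (£2,483): £2,106 finishes the deductible; £377 goes to coinsurance; 40% of £377 = £150.80. Cost to patient: £2,256.80. OOP to date £2,256.80.
#2 (£7,188): deductible already satisfied, so patient's share is 40% × £7,188 = £2,875.20. Patient pays £2,875.20; OOP now £5,132.
#3 (£11,059): deductible already satisfied, so patient's share is 40% × £11,059 = £4,423.60. Cost to patient: £4,423.60. OOP to date £9,555.60.
#4 (£7,540): 40% coinsurance on £7,540 = £3,016. Adding that to £9,555.60 gives £12,571.60, past the £12,225 cap; patient pays only £12,225 − £9,555.60 = £2,669.40.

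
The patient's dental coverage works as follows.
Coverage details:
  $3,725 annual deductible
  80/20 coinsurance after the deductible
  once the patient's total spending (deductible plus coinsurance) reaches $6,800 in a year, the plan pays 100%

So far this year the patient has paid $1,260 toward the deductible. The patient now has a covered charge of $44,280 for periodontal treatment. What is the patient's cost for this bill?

Deductible still to meet: $3,725 − $1,260 = $2,465.
After the $2,465 deductible portion, $44,280 − $2,465 = $41,815 is subject to coinsurance.
20% of $41,815 = $8,363 falls to the patient.
So the patient owes $2,465 + $8,363 = $10,828 before any cap.
That would bring total out-of-pocket to $12,088, past the $6,800 cap. The patient is capped at $6,800 − $1,260 = $5,540 on this claim.

$5,540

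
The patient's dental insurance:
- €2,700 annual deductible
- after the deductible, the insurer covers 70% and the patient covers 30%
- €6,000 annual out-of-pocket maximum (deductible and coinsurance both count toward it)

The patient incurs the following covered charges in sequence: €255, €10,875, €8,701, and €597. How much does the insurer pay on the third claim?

€7,930

Claim 1 (€255): fully absorbed by the deductible. Cost to patient: €255. OOP to date €255. Insurer: €255 − €255 = €0.
Claim 2 (€10,875): €2,445 finishes the deductible; €8,430 goes to coinsurance; patient's 30% is €2,529. Patient owes €4,974 (running OOP €5,229). Insurer: €10,875 − €4,974 = €5,901.
Claim 3 (€8,701): deductible met; 30% of €8,701 = €2,610.30. That would push OOP to €7,839.30, over the €6,000 cap, so patient pays €6,000 − €5,229 = €771. Insurer: €8,701 − €771 = €7,930.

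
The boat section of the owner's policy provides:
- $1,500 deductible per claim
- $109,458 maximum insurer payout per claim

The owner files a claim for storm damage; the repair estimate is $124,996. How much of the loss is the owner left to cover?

After the deductible, $124,996 − $1,500 = $123,496 remains.
Since $123,496 > $109,458, the payout is capped at $109,458.
Owner's share is the uncovered remainder: $124,996 − $109,458 = $15,538.

$15,538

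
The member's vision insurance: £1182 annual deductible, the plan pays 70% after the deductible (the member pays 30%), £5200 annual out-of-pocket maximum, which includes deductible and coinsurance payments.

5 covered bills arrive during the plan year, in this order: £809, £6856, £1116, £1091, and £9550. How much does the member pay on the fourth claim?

£327.30

Bill 1, £809: fully absorbed by the deductible. Member pays £809; OOP now £809.
Bill 2, £6856: deductible takes £373, £6483 remains; coinsurance £6483 × 30% = £1944.90. Member owes £2317.90 (running OOP £3126.90).
Bill 3, £1116: 30% coinsurance on £1116 = £334.80. Member owes £334.80 (running OOP £3461.70).
Bill 4, £1091: deductible met; 30% of £1091 = £327.30. Member pays £327.30; OOP now £3789.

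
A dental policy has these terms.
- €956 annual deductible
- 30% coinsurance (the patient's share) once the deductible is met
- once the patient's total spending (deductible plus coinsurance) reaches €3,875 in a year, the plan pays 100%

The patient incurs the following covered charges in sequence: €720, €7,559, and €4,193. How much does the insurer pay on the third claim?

€3,470.90

Claim 1 — €720: entire amount goes to the deductible. Cost to patient: €720. OOP to date €720. Plan pays €720 − €720 = €0.
Claim 2 — €7,559: €236 to deductible, leaving €7,323; 30% of €7,323 = €2,196.90. Patient pays €2,432.90; OOP now €3,152.90. Plan pays €7,559 − €2,432.90 = €5,126.10.
Claim 3 — €4,193: deductible met; 30% of €4,193 = €1,257.90. Adding that to €3,152.90 gives €4,410.80, past the €3,875 cap; patient pays only €3,875 − €3,152.90 = €722.10. Insurer: €4,193 − €722.10 = €3,470.90.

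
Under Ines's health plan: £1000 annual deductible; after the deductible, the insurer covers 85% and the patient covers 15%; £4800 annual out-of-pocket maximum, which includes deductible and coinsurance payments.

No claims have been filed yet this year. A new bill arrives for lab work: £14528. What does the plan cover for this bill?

£11498.80

The full £1000 deductible is still open; £1000 of this bill applies to it.
That leaves £14528 − £1000 = £13528 for coinsurance.
Coinsurance: £13528 × 15% = £2029.20.
Patient responsibility before any cap: £1000 + £2029.20 = £3029.20.
Total out-of-pocket so far would be £0 + £3029.20 = £3029.20, below the £4800 cap — no reduction.
The plan picks up £14528 − £3029.20 = £11498.80.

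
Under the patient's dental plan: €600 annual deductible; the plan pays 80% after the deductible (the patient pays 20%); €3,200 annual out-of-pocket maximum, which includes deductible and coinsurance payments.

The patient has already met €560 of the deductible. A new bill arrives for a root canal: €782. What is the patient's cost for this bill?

€188.40

€560 of the €600 deductible is already met, leaving €40.
The remaining €742 (= €782 − €40) moves to coinsurance.
Coinsurance: €742 × 20% = €148.40.
That puts the patient's cost at €40 + €148.40 = €188.40 before any cap.
Total out-of-pocket so far would be €560 + €188.40 = €748.40, below the €3,200 cap — no reduction.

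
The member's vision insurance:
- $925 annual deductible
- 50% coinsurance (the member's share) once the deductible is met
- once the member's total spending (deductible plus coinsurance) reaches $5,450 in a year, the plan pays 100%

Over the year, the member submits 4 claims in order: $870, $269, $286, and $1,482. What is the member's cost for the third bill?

Claim 1 — $870: entire amount goes to the deductible. Member owes $870 (running OOP $870).
Claim 2 — $269: $55 finishes the deductible; $214 goes to coinsurance; member's 50% is $107. Member owes $162 (running OOP $1,032).
Claim 3 — $286: 50% coinsurance on $286 = $143. Member pays $143; OOP now $1,175.

$143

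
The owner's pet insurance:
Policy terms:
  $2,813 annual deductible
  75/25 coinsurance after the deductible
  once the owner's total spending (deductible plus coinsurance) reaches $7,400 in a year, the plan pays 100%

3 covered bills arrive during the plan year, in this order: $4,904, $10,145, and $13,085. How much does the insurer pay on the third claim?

Claim 1 — $4,904: $2,813 finishes the deductible; $2,091 goes to coinsurance; owner's 25% is $522.75. Cost to owner: $3,335.75. OOP to date $3,335.75. Plan pays $4,904 − $3,335.75 = $1,568.25.
Claim 2 — $10,145: deductible met; 25% of $10,145 = $2,536.25. Owner pays $2,536.25; OOP now $5,872. Plan pays $10,145 − $2,536.25 = $7,608.75.
Claim 3 — $13,085: deductible met; 25% of $13,085 = $3,271.25. Adding that to $5,872 gives $9,143.25, past the $7,400 cap; owner pays only $7,400 − $5,872 = $1,528. Insurer: $13,085 − $1,528 = $11,557.

$11,557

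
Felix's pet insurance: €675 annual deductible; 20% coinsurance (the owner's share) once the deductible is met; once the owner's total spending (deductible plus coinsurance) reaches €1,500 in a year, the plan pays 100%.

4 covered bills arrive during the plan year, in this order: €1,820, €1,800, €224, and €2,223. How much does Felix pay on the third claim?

Claim 1 — €1,820: €675 to deductible, leaving €1,145; 20% of €1,145 = €229. Cost to owner: €904. OOP to date €904.
Claim 2 — €1,800: deductible met; 20% of €1,800 = €360. Owner owes €360 (running OOP €1,264).
Claim 3 — €224: 20% coinsurance on €224 = €44.80. Owner pays €44.80; OOP now €1,308.80.

€44.80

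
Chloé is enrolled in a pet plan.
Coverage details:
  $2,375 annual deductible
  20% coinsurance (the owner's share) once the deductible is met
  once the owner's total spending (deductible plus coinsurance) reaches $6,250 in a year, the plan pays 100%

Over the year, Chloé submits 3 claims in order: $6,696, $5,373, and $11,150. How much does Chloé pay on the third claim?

Bill 1, $6,696: deductible takes $2,375, $4,321 remains; coinsurance $4,321 × 20% = $864.20. Cost to owner: $3,239.20. OOP to date $3,239.20.
Bill 2, $5,373: deductible met; 20% of $5,373 = $1,074.60. Owner owes $1,074.60 (running OOP $4,313.80).
Bill 3, $11,150: deductible already satisfied, so owner's share is 20% × $11,150 = $2,230. Adding that to $4,313.80 gives $6,543.80, past the $6,250 cap; owner pays only $6,250 − $4,313.80 = $1,936.20.

$1,936.20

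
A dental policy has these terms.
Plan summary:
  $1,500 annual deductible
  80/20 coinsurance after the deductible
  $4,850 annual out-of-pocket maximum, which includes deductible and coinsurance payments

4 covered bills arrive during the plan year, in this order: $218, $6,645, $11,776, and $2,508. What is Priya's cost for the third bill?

$2,277.40

Bill 1, $218: fully absorbed by the deductible. Patient owes $218 (running OOP $218).
Bill 2, $6,645: $1,282 to deductible, leaving $5,363; coinsurance $5,363 × 20% = $1,072.60. Patient pays $2,354.60; OOP now $2,572.60.
Bill 3, $11,776: deductible met; 20% of $11,776 = $2,355.20. OOP would hit $4,927.80 > $4,850, so the cap limits the patient to $4,850 − $2,572.60 = $2,277.40.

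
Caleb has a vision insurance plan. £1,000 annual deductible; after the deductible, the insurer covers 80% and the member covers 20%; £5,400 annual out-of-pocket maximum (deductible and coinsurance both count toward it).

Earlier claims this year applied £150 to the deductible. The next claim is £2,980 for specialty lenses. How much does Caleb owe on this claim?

£1,276

Remaining deductible: £1,000 − £150 = £850.
That leaves £2,980 − £850 = £2,130 for coinsurance.
20% of £2,130 = £426 falls to the member.
So the member owes £850 + £426 = £1,276 before any cap.
Cumulative spending £150 + £1,276 = £1,426 stays under the £5,400 maximum.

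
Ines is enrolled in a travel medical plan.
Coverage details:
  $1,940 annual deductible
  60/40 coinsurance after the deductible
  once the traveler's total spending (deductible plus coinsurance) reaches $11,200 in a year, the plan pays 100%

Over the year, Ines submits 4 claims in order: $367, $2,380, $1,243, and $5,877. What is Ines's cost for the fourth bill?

#1 ($367): fully absorbed by the deductible. Cost to traveler: $367. OOP to date $367.
#2 ($2,380): $1,573 to deductible, leaving $807; traveler's 40% is $322.80. Traveler owes $1,895.80 (running OOP $2,262.80).
#3 ($1,243): deductible already satisfied, so traveler's share is 40% × $1,243 = $497.20. Cost to traveler: $497.20. OOP to date $2,760.
#4 ($5,877): 40% coinsurance on $5,877 = $2,350.80. Traveler owes $2,350.80 (running OOP $5,110.80).

$2,350.80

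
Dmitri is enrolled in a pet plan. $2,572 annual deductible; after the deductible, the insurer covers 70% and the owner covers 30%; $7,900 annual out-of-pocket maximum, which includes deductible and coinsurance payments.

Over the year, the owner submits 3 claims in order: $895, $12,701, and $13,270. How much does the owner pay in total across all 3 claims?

Bill 1, $895: fully absorbed by the deductible. Owner owes $895 (running OOP $895).
Bill 2, $12,701: $1,677 to deductible, leaving $11,024; owner's 30% is $3,307.20. Cost to owner: $4,984.20. OOP to date $5,879.20.
Bill 3, $13,270: deductible met; 30% of $13,270 = $3,981. Adding that to $5,879.20 gives $9,860.20, past the $7,900 cap; owner pays only $7,900 − $5,879.20 = $2,020.80.
Total paid by the owner: $895 + $4,984.20 + $2,020.80 = $7,900.

$7,900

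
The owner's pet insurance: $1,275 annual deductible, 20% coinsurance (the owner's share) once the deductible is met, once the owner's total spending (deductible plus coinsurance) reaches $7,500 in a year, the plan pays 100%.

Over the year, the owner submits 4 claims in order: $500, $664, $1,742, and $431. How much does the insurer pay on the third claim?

#1 ($500): entire amount goes to the deductible. Owner pays $500; OOP now $500. Plan pays $500 − $500 = $0.
#2 ($664): fully absorbed by the deductible. Owner pays $664; OOP now $1,164. Insurer: $664 − $664 = $0.
#3 ($1,742): $111 finishes the deductible; $1,631 goes to coinsurance; coinsurance $1,631 × 20% = $326.20. Cost to owner: $437.20. OOP to date $1,601.20. Insurer: $1,742 − $437.20 = $1,304.80.

$1,304.80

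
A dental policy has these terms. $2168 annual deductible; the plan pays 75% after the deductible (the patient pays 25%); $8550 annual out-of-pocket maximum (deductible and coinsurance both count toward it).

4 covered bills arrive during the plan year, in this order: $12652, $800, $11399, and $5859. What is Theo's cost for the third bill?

Claim 1 — $12652: $2168 finishes the deductible; $10484 goes to coinsurance; coinsurance $10484 × 25% = $2621. Cost to patient: $4789. OOP to date $4789.
Claim 2 — $800: deductible already satisfied, so patient's share is 25% × $800 = $200. Patient owes $200 (running OOP $4989).
Claim 3 — $11399: deductible already satisfied, so patient's share is 25% × $11399 = $2849.75. Patient pays $2849.75; OOP now $7838.75.

$2849.75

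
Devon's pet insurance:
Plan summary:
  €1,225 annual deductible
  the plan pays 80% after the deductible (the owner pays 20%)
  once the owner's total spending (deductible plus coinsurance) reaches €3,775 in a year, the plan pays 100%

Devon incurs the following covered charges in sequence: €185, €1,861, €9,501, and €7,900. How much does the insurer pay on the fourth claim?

Bill 1, €185: entire amount goes to the deductible. Owner owes €185 (running OOP €185). Plan pays €185 − €185 = €0.
Bill 2, €1,861: €1,040 finishes the deductible; €821 goes to coinsurance; coinsurance €821 × 20% = €164.20. Owner owes €1,204.20 (running OOP €1,389.20). Insurer: €1,861 − €1,204.20 = €656.80.
Bill 3, €9,501: deductible already satisfied, so owner's share is 20% × €9,501 = €1,900.20. Cost to owner: €1,900.20. OOP to date €3,289.40. Plan pays €9,501 − €1,900.20 = €7,600.80.
Bill 4, €7,900: deductible already satisfied, so owner's share is 20% × €7,900 = €1,580. That would push OOP to €4,869.40, over the €3,775 cap, so owner pays €3,775 − €3,289.40 = €485.60. Plan pays €7,900 − €485.60 = €7,414.40.

€7,414.40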